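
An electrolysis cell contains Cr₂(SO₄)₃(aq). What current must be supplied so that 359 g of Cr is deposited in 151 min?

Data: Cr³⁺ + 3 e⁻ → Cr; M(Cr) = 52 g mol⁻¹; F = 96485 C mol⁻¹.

221 A

n(Cr) = 359 / 52 = 6.904 mol.
n(e⁻) = 3 × 6.904 = 20.71 mol.
Q = n(e⁻)·F = 20.71 × 96485 = 1998000 C.
I = Q/t = 1998000 / 9060.0 s = 221 A.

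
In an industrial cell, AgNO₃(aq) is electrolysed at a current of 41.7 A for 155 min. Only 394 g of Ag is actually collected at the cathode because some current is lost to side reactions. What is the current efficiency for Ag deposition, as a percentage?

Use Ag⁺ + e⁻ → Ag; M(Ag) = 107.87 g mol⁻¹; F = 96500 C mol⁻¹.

Q = I·t = 41.70 × 9300.0 = 387800 C; n(e⁻) = 387800/96500 = 4.019 mol.
Theoretical n(Ag) = n(e⁻)/1 = 4.019 mol, i.e. m_theo = 4.019 × 107.87 = 433.5 g.
Efficiency = m_actual / m_theo = 394 / 433.5 = 90.9 %.

90.9 %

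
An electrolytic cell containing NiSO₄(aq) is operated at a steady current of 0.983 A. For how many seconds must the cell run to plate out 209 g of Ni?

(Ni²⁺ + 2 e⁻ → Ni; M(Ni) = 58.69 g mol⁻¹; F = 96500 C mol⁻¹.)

6.99 × 10⁵ s

n(Ni) = m/M = 209 / 58.69 = 3.561 mol.
Each Ni atom requires 2 electrons, so n(e⁻) = 2 × 3.561 = 7.122 mol.
Q = n(e⁻)·F = 7.122 × 96500 = 687300 C.
t = Q/I = 687300 / 0.9830 A = 699200 s.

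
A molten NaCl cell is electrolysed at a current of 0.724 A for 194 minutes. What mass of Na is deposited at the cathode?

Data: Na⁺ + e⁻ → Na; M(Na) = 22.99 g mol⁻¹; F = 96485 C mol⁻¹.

Q = I·t = 0.7240 A × 11640 s = 8427 C.
n(e⁻) = Q/F = 8427 / 96485 = 0.08734 mol.
Na⁺ + e⁻ → Na, so n(Na) = n(e⁻)/1 = 0.08734 mol.
m = n·M = 0.08734 × 22.99 = 2.01 g.

2.01 g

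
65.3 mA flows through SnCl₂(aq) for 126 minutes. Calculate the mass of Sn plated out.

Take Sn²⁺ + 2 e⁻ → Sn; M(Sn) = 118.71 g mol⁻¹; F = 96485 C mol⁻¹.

0.304 g

Q = I·t = 0.06530 A × 7560.0 s = 493.7 C.
n(e⁻) = Q/F = 493.7 / 96485 = 0.005117 mol.
Sn²⁺ + 2 e⁻ → Sn, so n(Sn) = n(e⁻)/2 = 0.002558 mol.
m = n·M = 0.002558 × 118.71 = 0.304 g.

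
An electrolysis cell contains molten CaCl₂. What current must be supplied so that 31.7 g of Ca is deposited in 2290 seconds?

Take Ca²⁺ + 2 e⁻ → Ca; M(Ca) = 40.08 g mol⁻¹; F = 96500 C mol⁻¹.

n(Ca) = 31.7 / 40.08 = 0.7909 mol.
n(e⁻) = 2 × 0.7909 = 1.582 mol.
Q = n(e⁻)·F = 1.582 × 96500 = 152600 C.
I = Q/t = 152600 / 2290.0 s = 66.7 A.

66.7 A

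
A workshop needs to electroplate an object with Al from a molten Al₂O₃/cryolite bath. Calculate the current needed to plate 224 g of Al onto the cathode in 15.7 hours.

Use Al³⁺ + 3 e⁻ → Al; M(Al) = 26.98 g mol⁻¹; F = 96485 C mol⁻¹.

n(Al) = 224 / 26.98 = 8.302 mol.
n(e⁻) = 3 × 8.302 = 24.91 mol.
Q = n(e⁻)·F = 24.91 × 96485 = 2403000 C.
I = Q/t = 2403000 / 56520 s = 42.5 A.

42.5 A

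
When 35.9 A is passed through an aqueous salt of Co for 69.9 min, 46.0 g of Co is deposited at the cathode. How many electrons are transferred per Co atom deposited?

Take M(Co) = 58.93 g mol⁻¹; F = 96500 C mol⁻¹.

Q = I·t = 35.90 A × 4194.0 s = 150600 C, so n(e⁻) = 150600/96500 = 1.560 mol.
n(Co) deposited = 46.0 / 58.93 = 0.7806 mol.
Electrons per atom = n(e⁻)/n(Co) = 1.560 / 0.7806 = 2.00 ≈ 2, so the ion is Co²⁺.

2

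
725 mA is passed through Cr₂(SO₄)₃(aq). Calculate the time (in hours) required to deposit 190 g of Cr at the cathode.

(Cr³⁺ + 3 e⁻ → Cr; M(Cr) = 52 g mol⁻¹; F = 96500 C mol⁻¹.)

405 h

n(Cr) = m/M = 190 / 52 = 3.654 mol.
Each Cr atom requires 3 electrons, so n(e⁻) = 3 × 3.654 = 10.96 mol.
Q = n(e⁻)·F = 10.96 × 96500 = 1058000 C.
t = Q/I = 1058000 / 0.7250 A = 1459000 s = 405 h.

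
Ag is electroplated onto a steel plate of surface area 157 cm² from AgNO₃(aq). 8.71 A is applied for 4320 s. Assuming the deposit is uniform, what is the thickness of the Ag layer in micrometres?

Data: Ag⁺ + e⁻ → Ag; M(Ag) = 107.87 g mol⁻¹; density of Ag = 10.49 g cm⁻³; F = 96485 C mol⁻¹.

255 μm

Q = I·t = 8.710 × 4320.0 = 37630 C; n(e⁻) = 0.3900 mol.
n(Ag) = n(e⁻)/1 = 0.3900 mol, so m = 0.3900 × 107.87 = 42.07 g.
Volume = m/ρ = 42.07 / 10.49 = 4.010 cm³.
Thickness = V/A = 4.010 / 157 = 0.0255 cm = 255 μm.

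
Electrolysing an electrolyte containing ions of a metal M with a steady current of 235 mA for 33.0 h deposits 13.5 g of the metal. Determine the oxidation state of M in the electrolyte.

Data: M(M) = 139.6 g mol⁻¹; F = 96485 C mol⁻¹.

+3

Q = I·t = 0.2350 A × 118800 s = 27920 C, so n(e⁻) = 27920/96485 = 0.2894 mol.
n(M) deposited = 13.5 / 139.6 = 0.09670 mol.
Electrons per atom = n(e⁻)/n(M) = 0.2894 / 0.09670 = 2.99 ≈ 3, so the ion is M³⁺.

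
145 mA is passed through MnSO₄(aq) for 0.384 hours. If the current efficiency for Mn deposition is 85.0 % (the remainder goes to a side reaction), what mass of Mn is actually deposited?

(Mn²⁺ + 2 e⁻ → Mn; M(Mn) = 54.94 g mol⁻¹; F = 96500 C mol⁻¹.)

Q = I·t = 0.1450 × 1382.4 = 200.4 C.
n(e⁻) = 200.4/96500 = 0.002077 mol; theoretically n(Mn) = 0.002077/2 = 0.001039 mol, m_theo = 0.05706 g.
At 85.0 % efficiency, m_actual = 0.850 × 0.05706 = 0.0485 g.

0.0485 g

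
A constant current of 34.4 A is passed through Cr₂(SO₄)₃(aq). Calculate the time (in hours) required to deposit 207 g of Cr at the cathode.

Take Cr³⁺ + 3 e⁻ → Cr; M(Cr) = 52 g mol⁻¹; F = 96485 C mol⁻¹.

n(Cr) = m/M = 207 / 52 = 3.981 mol.
Each Cr atom requires 3 electrons, so n(e⁻) = 3 × 3.981 = 11.94 mol.
Q = n(e⁻)·F = 11.94 × 96485 = 1152000 C.
t = Q/I = 1152000 / 34.40 A = 33500 s = 9.30 h.

9.30 h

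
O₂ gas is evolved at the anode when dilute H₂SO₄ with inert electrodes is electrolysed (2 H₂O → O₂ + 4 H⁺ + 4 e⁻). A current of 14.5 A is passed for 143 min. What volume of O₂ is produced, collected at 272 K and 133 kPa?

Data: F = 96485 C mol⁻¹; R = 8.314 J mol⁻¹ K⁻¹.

5.48 L

Q = I·t = 14.50 A × 8580.0 s = 124400 C.
n(e⁻) = Q/F = 124400 / 96485 = 1.289 mol.
4 electrons are transferred per O₂ molecule, so n(O₂) = 1.289 / 4 = 0.3224 mol.
V = nRT/P = (0.3224 × 8.314 × 272) / (133 × 10³ Pa) = 0.00548 m³ = 5.48 L.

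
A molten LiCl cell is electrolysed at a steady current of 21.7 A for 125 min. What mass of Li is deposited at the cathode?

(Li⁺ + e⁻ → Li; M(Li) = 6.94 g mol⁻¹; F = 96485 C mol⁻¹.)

11.7 g

Q = I·t = 21.70 A × 7500.0 s = 162800 C.
n(e⁻) = Q/F = 162800 / 96485 = 1.687 mol.
Li⁺ + e⁻ → Li, so n(Li) = n(e⁻)/1 = 1.687 mol.
m = n·M = 1.687 × 6.94 = 11.7 g.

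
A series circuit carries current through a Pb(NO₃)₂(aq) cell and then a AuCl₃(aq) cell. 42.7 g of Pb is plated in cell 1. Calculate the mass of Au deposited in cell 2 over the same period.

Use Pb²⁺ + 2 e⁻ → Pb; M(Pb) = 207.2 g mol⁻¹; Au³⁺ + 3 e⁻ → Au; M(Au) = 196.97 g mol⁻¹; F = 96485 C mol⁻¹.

n(Pb) = 42.7 / 207.2 = 0.2061 mol.
Since Pb²⁺ + 2 e⁻ → Pb, n(e⁻) passed = 2 × 0.2061 = 0.4122 mol.
Cells in series carry the same charge, so the same 0.4122 mol of electrons passes through cell 2.
Au³⁺ + 3 e⁻ → Au, so n(Au) = 0.4122 / 3 = 0.1374 mol.
m(Au) = 0.1374 × 196.97 = 27.1 g.

27.1 g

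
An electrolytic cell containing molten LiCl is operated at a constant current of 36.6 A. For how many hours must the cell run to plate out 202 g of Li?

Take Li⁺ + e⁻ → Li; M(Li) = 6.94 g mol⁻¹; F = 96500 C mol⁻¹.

21.3 h

n(Li) = m/M = 202 / 6.94 = 29.11 mol.
Each Li atom requires 1 electron, so n(e⁻) = 1 × 29.11 = 29.11 mol.
Q = n(e⁻)·F = 29.11 × 96500 = 2809000 C.
t = Q/I = 2809000 / 36.60 A = 76740 s = 21.3 h.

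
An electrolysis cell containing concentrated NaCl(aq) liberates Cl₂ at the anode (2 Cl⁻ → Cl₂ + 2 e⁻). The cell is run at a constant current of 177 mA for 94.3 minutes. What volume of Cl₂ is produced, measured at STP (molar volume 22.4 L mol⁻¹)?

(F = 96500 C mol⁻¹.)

Q = I·t = 0.1770 A × 5658.0 s = 1001 C.
n(e⁻) = Q/F = 1001 / 96500 = 0.01038 mol.
2 electrons are transferred per Cl₂ molecule, so n(Cl₂) = 0.01038 / 2 = 0.005189 mol.
V = n × V_m = 0.005189 × 22.4 = 0.116 L.

0.116 L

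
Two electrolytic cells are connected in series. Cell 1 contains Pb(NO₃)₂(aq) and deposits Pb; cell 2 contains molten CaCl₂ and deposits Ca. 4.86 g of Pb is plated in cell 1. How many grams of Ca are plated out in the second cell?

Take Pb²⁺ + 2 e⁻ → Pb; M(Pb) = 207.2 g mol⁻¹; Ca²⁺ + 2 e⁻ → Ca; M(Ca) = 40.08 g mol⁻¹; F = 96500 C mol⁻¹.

0.940 g

n(Pb) = 4.86 / 207.2 = 0.02346 mol.
Since Pb²⁺ + 2 e⁻ → Pb, n(e⁻) passed = 2 × 0.02346 = 0.04691 mol.
Cells in series carry the same charge, so the same 0.04691 mol of electrons passes through cell 2.
Ca²⁺ + 2 e⁻ → Ca, so n(Ca) = 0.04691 / 2 = 0.02346 mol.
m(Ca) = 0.02346 × 40.08 = 0.940 g.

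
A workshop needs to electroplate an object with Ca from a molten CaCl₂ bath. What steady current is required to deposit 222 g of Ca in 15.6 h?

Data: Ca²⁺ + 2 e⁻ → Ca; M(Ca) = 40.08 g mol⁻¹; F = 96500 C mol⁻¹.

19.0 A

n(Ca) = 222 / 40.08 = 5.539 mol.
n(e⁻) = 2 × 5.539 = 11.08 mol.
Q = n(e⁻)·F = 11.08 × 96500 = 1069000 C.
I = Q/t = 1069000 / 56160 s = 19.0 A.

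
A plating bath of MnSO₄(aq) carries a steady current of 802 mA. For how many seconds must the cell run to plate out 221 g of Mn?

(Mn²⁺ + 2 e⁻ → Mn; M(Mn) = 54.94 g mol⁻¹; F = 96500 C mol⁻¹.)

9.68 × 10⁵ s

n(Mn) = m/M = 221 / 54.94 = 4.023 mol.
Each Mn atom requires 2 electrons, so n(e⁻) = 2 × 4.023 = 8.045 mol.
Q = n(e⁻)·F = 8.045 × 96500 = 776400 C.
t = Q/I = 776400 / 0.8020 A = 968000 s.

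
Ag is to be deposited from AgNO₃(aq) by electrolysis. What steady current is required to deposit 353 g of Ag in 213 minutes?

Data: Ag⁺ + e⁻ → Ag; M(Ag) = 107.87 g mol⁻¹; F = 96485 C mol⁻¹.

24.7 A

n(Ag) = 353 / 107.87 = 3.272 mol.
n(e⁻) = 1 × 3.272 = 3.272 mol.
Q = n(e⁻)·F = 3.272 × 96485 = 315700 C.
I = Q/t = 315700 / 12780 s = 24.7 A.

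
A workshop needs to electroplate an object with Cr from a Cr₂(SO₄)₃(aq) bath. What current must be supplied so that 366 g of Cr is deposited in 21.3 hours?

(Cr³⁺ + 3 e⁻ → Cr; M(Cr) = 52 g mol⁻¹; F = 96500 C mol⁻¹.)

n(Cr) = 366 / 52 = 7.038 mol.
n(e⁻) = 3 × 7.038 = 21.12 mol.
Q = n(e⁻)·F = 21.12 × 96500 = 2038000 C.
I = Q/t = 2038000 / 76680 s = 26.6 A.

26.6 A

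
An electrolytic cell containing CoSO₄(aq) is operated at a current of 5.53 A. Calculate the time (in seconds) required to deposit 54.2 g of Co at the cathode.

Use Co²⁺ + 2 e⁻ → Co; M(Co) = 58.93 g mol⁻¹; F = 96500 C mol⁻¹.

n(Co) = m/M = 54.2 / 58.93 = 0.9197 mol.
Each Co atom requires 2 electrons, so n(e⁻) = 2 × 0.9197 = 1.839 mol.
Q = n(e⁻)·F = 1.839 × 96500 = 177500 C.
t = Q/I = 177500 / 5.530 A = 32100 s.

32100 s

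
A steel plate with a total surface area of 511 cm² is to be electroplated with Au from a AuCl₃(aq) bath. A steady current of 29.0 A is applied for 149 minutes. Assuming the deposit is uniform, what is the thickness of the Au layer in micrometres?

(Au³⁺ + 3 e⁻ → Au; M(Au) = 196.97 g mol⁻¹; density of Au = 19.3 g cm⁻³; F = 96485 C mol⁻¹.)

Q = I·t = 29.00 × 8940.0 = 259300 C; n(e⁻) = 2.687 mol.
n(Au) = n(e⁻)/3 = 0.8957 mol, so m = 0.8957 × 196.97 = 176.4 g.
Volume = m/ρ = 176.4 / 19.3 = 9.141 cm³.
Thickness = V/A = 9.141 / 511 = 0.0179 cm = 179 μm.

179 μm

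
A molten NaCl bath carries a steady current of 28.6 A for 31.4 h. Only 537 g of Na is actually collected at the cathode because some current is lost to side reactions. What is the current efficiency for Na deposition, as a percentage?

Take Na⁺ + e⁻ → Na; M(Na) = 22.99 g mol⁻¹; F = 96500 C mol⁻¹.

Q = I·t = 28.60 × 113040 = 3233000 C; n(e⁻) = 3233000/96500 = 33.50 mol.
Theoretical n(Na) = n(e⁻)/1 = 33.50 mol, i.e. m_theo = 33.50 × 22.99 = 770.2 g.
Efficiency = m_actual / m_theo = 537 / 770.2 = 69.7 %.

69.7 %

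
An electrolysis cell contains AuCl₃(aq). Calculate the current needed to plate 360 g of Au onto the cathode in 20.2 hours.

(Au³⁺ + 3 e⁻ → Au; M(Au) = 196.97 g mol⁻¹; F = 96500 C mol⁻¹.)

7.28 A

n(Au) = 360 / 196.97 = 1.828 mol.
n(e⁻) = 3 × 1.828 = 5.483 mol.
Q = n(e⁻)·F = 5.483 × 96500 = 529100 C.
I = Q/t = 529100 / 72720 s = 7.28 A.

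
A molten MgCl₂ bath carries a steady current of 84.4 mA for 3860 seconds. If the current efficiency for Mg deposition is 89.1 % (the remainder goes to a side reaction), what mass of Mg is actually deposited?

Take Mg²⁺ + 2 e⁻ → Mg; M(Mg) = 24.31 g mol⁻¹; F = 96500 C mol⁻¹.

Q = I·t = 0.08440 × 3860.0 = 325.8 C.
n(e⁻) = 325.8/96500 = 0.003376 mol; theoretically n(Mg) = 0.003376/2 = 0.001688 mol, m_theo = 0.04104 g.
At 89.1 % efficiency, m_actual = 0.891 × 0.04104 = 0.0366 g.

0.0366 g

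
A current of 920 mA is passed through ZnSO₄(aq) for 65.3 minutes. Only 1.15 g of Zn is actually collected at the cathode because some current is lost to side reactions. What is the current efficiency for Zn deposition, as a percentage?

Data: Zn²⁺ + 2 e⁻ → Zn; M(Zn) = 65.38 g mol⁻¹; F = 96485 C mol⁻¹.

94.2 %

Q = I·t = 0.9200 × 3918.0 = 3605 C; n(e⁻) = 3605/96485 = 0.03736 mol.
Theoretical n(Zn) = n(e⁻)/2 = 0.01868 mol, i.e. m_theo = 0.01868 × 65.38 = 1.221 g.
Efficiency = m_actual / m_theo = 1.15 / 1.221 = 94.2 %.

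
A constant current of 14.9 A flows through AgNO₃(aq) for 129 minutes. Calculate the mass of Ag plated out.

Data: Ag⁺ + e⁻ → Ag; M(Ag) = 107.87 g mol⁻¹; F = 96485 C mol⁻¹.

Q = I·t = 14.90 A × 7740.0 s = 115300 C.
n(e⁻) = Q/F = 115300 / 96485 = 1.195 mol.
Ag⁺ + e⁻ → Ag, so n(Ag) = n(e⁻)/1 = 1.195 mol.
m = n·M = 1.195 × 107.87 = 129 g.

129 g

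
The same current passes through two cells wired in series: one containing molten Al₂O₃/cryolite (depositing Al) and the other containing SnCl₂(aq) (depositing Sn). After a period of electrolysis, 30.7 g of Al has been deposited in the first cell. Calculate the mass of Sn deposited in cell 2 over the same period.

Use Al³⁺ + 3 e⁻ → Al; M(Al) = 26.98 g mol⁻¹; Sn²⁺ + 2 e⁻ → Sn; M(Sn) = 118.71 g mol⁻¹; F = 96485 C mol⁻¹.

203 g

n(Al) = 30.7 / 26.98 = 1.138 mol.
Since Al³⁺ + 3 e⁻ → Al, n(e⁻) passed = 3 × 1.138 = 3.414 mol.
Cells in series carry the same charge, so the same 3.414 mol of electrons passes through cell 2.
Sn²⁺ + 2 e⁻ → Sn, so n(Sn) = 3.414 / 2 = 1.707 mol.
m(Sn) = 1.707 × 118.71 = 203 g.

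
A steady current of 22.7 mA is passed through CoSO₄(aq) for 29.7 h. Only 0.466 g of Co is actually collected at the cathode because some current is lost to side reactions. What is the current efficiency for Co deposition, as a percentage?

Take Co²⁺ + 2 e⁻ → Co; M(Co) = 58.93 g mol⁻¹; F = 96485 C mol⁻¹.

Q = I·t = 0.02270 × 106920 = 2427 C; n(e⁻) = 2427/96485 = 0.02516 mol.
Theoretical n(Co) = n(e⁻)/2 = 0.01258 mol, i.e. m_theo = 0.01258 × 58.93 = 0.7412 g.
Efficiency = m_actual / m_theo = 0.466 / 0.7412 = 62.9 %.

62.9 %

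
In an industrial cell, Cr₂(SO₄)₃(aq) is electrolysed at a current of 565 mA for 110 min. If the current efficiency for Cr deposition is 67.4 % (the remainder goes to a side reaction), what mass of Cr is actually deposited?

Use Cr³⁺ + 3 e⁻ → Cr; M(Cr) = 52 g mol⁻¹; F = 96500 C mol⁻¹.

0.451 g

Q = I·t = 0.5650 × 6600.0 = 3729 C.
n(e⁻) = 3729/96500 = 0.03864 mol; theoretically n(Cr) = 0.03864/3 = 0.01288 mol, m_theo = 0.6698 g.
At 67.4 % efficiency, m_actual = 0.674 × 0.6698 = 0.451 g.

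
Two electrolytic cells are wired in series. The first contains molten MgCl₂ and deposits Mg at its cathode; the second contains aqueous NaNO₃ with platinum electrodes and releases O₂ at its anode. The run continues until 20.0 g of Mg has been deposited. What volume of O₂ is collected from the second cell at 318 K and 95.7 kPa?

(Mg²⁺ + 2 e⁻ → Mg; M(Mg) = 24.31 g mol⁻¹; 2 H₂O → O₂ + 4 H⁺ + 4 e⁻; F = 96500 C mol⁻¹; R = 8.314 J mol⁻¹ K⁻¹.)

n(Mg) = 20.0 / 24.31 = 0.8227 mol, so n(e⁻) = 2 × 0.8227 = 1.645 mol.
The cells are in series, so the same 1.645 mol of electrons passes through the second cell.
2 H₂O → O₂ + 4 H⁺ + 4 e⁻ — 4 mol e⁻ per mol O₂, so n(O₂) = 1.645/4 = 0.4114 mol.
V = nRT/P = (0.4114 × 8.314 × 318) / (95.7 × 10³) = 0.0114 m³ = 11.4 L.

11.4 L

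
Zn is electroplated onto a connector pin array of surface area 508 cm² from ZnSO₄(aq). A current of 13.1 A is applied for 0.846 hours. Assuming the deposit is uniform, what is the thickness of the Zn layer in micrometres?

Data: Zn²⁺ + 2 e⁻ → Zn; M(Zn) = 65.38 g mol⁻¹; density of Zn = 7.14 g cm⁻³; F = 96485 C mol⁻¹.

37.3 μm

Q = I·t = 13.10 × 3045.6 = 39900 C; n(e⁻) = 0.4135 mol.
n(Zn) = n(e⁻)/2 = 0.2068 mol, so m = 0.2068 × 65.38 = 13.52 g.
Volume = m/ρ = 13.52 / 7.14 = 1.893 cm³.
Thickness = V/A = 1.893 / 508 = 0.00373 cm = 37.3 μm.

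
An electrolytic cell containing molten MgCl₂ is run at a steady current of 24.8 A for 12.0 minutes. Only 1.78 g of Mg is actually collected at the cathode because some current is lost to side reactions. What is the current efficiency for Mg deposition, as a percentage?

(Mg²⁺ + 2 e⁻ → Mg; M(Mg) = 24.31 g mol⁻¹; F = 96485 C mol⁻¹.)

79.1 %

Q = I·t = 24.80 × 720.00 = 17860 C; n(e⁻) = 17860/96485 = 0.1851 mol.
Theoretical n(Mg) = n(e⁻)/2 = 0.09253 mol, i.e. m_theo = 0.09253 × 24.31 = 2.249 g.
Efficiency = m_actual / m_theo = 1.78 / 2.249 = 79.1 %.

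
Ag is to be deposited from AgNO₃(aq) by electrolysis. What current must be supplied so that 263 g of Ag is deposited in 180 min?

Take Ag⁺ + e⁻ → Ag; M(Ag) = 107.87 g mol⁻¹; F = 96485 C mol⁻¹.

21.8 A

n(Ag) = 263 / 107.87 = 2.438 mol.
n(e⁻) = 1 × 2.438 = 2.438 mol.
Q = n(e⁻)·F = 2.438 × 96485 = 235200 C.
I = Q/t = 235200 / 10800 s = 21.8 A.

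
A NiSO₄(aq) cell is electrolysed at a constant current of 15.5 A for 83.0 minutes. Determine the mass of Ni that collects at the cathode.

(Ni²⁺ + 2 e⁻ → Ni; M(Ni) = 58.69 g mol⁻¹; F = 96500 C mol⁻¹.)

Q = I·t = 15.50 A × 4980.0 s = 77190 C.
n(e⁻) = Q/F = 77190 / 96500 = 0.7999 mol.
Ni²⁺ + 2 e⁻ → Ni, so n(Ni) = n(e⁻)/2 = 0.3999 mol.
m = n·M = 0.3999 × 58.69 = 23.5 g.

23.5 g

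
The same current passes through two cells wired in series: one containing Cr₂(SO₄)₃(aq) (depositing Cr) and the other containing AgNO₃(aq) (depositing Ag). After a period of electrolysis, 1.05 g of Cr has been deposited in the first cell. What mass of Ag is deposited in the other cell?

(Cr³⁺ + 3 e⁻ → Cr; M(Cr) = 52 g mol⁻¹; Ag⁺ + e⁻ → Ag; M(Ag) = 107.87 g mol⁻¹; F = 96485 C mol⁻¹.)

n(Cr) = 1.05 / 52 = 0.02019 mol.
Since Cr³⁺ + 3 e⁻ → Cr, n(e⁻) passed = 3 × 0.02019 = 0.06058 mol.
Cells in series carry the same charge, so the same 0.06058 mol of electrons passes through cell 2.
Ag⁺ + e⁻ → Ag, so n(Ag) = 0.06058 / 1 = 0.06058 mol.
m(Ag) = 0.06058 × 107.87 = 6.53 g.

6.53 g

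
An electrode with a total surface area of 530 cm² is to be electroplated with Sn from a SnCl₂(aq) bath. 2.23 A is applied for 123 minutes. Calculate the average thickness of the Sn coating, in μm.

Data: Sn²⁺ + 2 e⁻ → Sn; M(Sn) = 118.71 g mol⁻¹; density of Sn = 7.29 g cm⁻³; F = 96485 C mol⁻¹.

Q = I·t = 2.230 × 7380.0 = 16460 C; n(e⁻) = 0.1706 mol.
n(Sn) = n(e⁻)/2 = 0.08528 mol, so m = 0.08528 × 118.71 = 10.12 g.
Volume = m/ρ = 10.12 / 7.29 = 1.389 cm³.
Thickness = V/A = 1.389 / 530 = 0.00262 cm = 26.2 μm.

26.2 μm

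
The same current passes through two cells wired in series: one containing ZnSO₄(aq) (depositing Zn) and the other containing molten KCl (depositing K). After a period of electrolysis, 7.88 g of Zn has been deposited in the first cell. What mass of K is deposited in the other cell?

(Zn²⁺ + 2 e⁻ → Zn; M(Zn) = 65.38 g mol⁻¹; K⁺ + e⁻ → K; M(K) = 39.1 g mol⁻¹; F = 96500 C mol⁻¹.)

9.43 g

n(Zn) = 7.88 / 65.38 = 0.1205 mol.
Since Zn²⁺ + 2 e⁻ → Zn, n(e⁻) passed = 2 × 0.1205 = 0.2411 mol.
Cells in series carry the same charge, so the same 0.2411 mol of electrons passes through cell 2.
K⁺ + e⁻ → K, so n(K) = 0.2411 / 1 = 0.2411 mol.
m(K) = 0.2411 × 39.1 = 9.43 g.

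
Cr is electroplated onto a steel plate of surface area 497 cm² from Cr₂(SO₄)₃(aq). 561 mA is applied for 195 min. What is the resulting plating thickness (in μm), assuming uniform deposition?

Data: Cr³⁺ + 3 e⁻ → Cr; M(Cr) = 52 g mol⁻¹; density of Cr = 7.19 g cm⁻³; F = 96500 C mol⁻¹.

3.30 μm

Q = I·t = 0.5610 × 11700 = 6564 C; n(e⁻) = 0.06802 mol.
n(Cr) = n(e⁻)/3 = 0.02267 mol, so m = 0.02267 × 52 = 1.179 g.
Volume = m/ρ = 1.179 / 7.19 = 0.1640 cm³.
Thickness = V/A = 0.1640 / 497 = 3.30 × 10⁻⁴ cm = 3.30 μm.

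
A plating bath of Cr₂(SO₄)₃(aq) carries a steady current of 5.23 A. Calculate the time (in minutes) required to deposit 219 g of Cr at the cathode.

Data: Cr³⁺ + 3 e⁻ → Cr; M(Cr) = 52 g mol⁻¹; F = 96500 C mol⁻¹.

n(Cr) = m/M = 219 / 52 = 4.212 mol.
Each Cr atom requires 3 electrons, so n(e⁻) = 3 × 4.212 = 12.63 mol.
Q = n(e⁻)·F = 12.63 × 96500 = 1219000 C.
t = Q/I = 1219000 / 5.230 A = 233100 s = 3890 min.

3890 min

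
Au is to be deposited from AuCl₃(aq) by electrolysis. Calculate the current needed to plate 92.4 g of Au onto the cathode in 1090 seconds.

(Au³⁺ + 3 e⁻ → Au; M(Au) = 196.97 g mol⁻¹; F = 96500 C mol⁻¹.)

n(Au) = 92.4 / 196.97 = 0.4691 mol.
n(e⁻) = 3 × 0.4691 = 1.407 mol.
Q = n(e⁻)·F = 1.407 × 96500 = 135800 C.
I = Q/t = 135800 / 1090.0 s = 125 A.

125 A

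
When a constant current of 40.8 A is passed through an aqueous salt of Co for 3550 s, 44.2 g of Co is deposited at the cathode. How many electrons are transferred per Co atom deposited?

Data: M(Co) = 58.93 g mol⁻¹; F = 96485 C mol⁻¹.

2

Q = I·t = 40.80 A × 3550.0 s = 144800 C, so n(e⁻) = 144800/96485 = 1.501 mol.
n(Co) deposited = 44.2 / 58.93 = 0.7500 mol.
Electrons per atom = n(e⁻)/n(Co) = 1.501 / 0.7500 = 2.00 ≈ 2, so the ion is Co²⁺.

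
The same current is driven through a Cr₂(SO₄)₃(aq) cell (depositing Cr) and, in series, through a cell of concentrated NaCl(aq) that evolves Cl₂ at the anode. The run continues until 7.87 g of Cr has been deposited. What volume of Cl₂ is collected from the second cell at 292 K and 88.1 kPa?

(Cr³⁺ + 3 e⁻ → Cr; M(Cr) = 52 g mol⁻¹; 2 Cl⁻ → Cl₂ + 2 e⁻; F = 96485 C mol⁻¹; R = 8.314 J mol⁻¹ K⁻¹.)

n(Cr) = 7.87 / 52 = 0.1513 mol, so n(e⁻) = 3 × 0.1513 = 0.4540 mol.
The cells are in series, so the same 0.4540 mol of electrons passes through the second cell.
2 Cl⁻ → Cl₂ + 2 e⁻ — 2 mol e⁻ per mol Cl₂, so n(Cl₂) = 0.4540/2 = 0.2270 mol.
V = nRT/P = (0.2270 × 8.314 × 292) / (88.1 × 10³) = 0.00626 m³ = 6.26 L.

6.26 L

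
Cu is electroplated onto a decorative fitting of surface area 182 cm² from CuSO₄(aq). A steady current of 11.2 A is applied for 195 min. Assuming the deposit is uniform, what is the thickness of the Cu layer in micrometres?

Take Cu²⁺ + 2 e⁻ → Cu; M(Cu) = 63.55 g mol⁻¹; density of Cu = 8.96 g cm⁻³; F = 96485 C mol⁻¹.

265 μm

Q = I·t = 11.20 × 11700 = 131000 C; n(e⁻) = 1.358 mol.
n(Cu) = n(e⁻)/2 = 0.6791 mol, so m = 0.6791 × 63.55 = 43.15 g.
Volume = m/ρ = 43.15 / 8.96 = 4.816 cm³.
Thickness = V/A = 4.816 / 182 = 0.0265 cm = 265 μm.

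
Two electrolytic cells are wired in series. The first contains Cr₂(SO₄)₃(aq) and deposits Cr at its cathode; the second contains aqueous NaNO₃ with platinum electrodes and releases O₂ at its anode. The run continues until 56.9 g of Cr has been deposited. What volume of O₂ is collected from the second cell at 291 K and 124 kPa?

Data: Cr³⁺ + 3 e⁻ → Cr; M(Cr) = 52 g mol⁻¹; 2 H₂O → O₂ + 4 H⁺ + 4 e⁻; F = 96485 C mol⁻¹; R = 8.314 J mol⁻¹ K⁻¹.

n(Cr) = 56.9 / 52 = 1.094 mol, so n(e⁻) = 3 × 1.094 = 3.283 mol.
The cells are in series, so the same 3.283 mol of electrons passes through the second cell.
2 H₂O → O₂ + 4 H⁺ + 4 e⁻ — 4 mol e⁻ per mol O₂, so n(O₂) = 3.283/4 = 0.8207 mol.
V = nRT/P = (0.8207 × 8.314 × 291) / (124 × 10³) = 0.0160 m³ = 16.0 L.

16.0 L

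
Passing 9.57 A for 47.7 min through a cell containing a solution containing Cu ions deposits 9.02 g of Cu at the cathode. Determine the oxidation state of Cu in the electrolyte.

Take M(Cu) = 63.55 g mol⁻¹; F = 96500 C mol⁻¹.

Q = I·t = 9.570 A × 2862.0 s = 27390 C, so n(e⁻) = 27390/96500 = 0.2838 mol.
n(Cu) deposited = 9.02 / 63.55 = 0.1419 mol.
Electrons per atom = n(e⁻)/n(Cu) = 0.2838 / 0.1419 = 2.00 ≈ 2, so the ion is Cu²⁺.

+2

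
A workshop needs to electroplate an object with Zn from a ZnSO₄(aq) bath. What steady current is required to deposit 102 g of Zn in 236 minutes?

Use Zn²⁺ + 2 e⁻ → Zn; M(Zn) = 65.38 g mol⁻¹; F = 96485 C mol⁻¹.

n(Zn) = 102 / 65.38 = 1.560 mol.
n(e⁻) = 2 × 1.560 = 3.120 mol.
Q = n(e⁻)·F = 3.120 × 96485 = 301100 C.
I = Q/t = 301100 / 14160 s = 21.3 A.

21.3 A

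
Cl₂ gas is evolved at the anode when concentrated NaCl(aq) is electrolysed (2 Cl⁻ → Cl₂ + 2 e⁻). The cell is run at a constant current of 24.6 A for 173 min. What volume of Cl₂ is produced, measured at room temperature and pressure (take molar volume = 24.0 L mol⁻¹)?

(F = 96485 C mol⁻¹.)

31.8 L

Q = I·t = 24.60 A × 10380 s = 255300 C.
n(e⁻) = Q/F = 255300 / 96485 = 2.647 mol.
2 electrons are transferred per Cl₂ molecule, so n(Cl₂) = 2.647 / 2 = 1.323 mol.
V = n × V_m = 1.323 × 24.0 = 31.8 L.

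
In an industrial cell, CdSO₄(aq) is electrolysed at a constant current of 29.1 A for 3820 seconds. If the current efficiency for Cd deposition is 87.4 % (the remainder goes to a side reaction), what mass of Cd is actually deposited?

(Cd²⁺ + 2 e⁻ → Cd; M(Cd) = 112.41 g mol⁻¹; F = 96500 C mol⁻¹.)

56.6 g

Q = I·t = 29.10 × 3820.0 = 111200 C.
n(e⁻) = 111200/96500 = 1.152 mol; theoretically n(Cd) = 1.152/2 = 0.5760 mol, m_theo = 64.74 g.
At 87.4 % efficiency, m_actual = 0.874 × 64.74 = 56.6 g.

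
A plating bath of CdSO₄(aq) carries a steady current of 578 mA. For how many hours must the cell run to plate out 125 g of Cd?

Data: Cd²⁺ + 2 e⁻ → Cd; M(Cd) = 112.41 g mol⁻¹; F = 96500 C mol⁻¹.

103 h

n(Cd) = m/M = 125 / 112.41 = 1.112 mol.
Each Cd atom requires 2 electrons, so n(e⁻) = 2 × 1.112 = 2.224 mol.
Q = n(e⁻)·F = 2.224 × 96500 = 214600 C.
t = Q/I = 214600 / 0.5780 A = 371300 s = 103 h.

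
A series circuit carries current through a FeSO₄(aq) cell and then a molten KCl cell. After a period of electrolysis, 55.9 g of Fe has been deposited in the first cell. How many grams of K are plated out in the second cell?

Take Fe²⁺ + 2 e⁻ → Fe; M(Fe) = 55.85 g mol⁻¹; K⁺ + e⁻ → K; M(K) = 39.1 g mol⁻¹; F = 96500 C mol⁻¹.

78.3 g

n(Fe) = 55.9 / 55.85 = 1.001 mol.
Since Fe²⁺ + 2 e⁻ → Fe, n(e⁻) passed = 2 × 1.001 = 2.002 mol.
Cells in series carry the same charge, so the same 2.002 mol of electrons passes through cell 2.
K⁺ + e⁻ → K, so n(K) = 2.002 / 1 = 2.002 mol.
m(K) = 2.002 × 39.1 = 78.3 g.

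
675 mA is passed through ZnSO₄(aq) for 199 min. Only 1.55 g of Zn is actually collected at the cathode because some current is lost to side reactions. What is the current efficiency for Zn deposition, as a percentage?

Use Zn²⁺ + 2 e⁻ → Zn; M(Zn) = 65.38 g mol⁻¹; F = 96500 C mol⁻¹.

56.8 %

Q = I·t = 0.6750 × 11940 = 8060 C; n(e⁻) = 8060/96500 = 0.08352 mol.
Theoretical n(Zn) = n(e⁻)/2 = 0.04176 mol, i.e. m_theo = 0.04176 × 65.38 = 2.730 g.
Efficiency = m_actual / m_theo = 1.55 / 2.730 = 56.8 %.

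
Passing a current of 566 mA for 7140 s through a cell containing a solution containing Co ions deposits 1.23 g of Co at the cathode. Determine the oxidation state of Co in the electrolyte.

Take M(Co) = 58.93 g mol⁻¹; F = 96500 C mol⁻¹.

Q = I·t = 0.5660 A × 7140.0 s = 4041 C, so n(e⁻) = 4041/96500 = 0.04188 mol.
n(Co) deposited = 1.23 / 58.93 = 0.02087 mol.
Electrons per atom = n(e⁻)/n(Co) = 0.04188 / 0.02087 = 2.01 ≈ 2, so the ion is Co²⁺.

+2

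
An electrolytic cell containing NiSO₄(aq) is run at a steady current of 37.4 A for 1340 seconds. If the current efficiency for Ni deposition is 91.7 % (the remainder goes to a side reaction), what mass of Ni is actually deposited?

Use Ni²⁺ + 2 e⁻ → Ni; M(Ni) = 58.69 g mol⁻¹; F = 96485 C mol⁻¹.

14.0 g

Q = I·t = 37.40 × 1340.0 = 50120 C.
n(e⁻) = 50120/96485 = 0.5194 mol; theoretically n(Ni) = 0.5194/2 = 0.2597 mol, m_theo = 15.24 g.
At 91.7 % efficiency, m_actual = 0.917 × 15.24 = 14.0 g.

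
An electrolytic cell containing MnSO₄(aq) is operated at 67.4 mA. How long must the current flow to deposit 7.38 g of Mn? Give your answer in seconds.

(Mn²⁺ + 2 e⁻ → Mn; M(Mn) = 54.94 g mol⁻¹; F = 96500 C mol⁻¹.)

3.85 × 10⁵ s

n(Mn) = m/M = 7.38 / 54.94 = 0.1343 mol.
Each Mn atom requires 2 electrons, so n(e⁻) = 2 × 0.1343 = 0.2687 mol.
Q = n(e⁻)·F = 0.2687 × 96500 = 25930 C.
t = Q/I = 25930 / 0.06740 A = 384600 s.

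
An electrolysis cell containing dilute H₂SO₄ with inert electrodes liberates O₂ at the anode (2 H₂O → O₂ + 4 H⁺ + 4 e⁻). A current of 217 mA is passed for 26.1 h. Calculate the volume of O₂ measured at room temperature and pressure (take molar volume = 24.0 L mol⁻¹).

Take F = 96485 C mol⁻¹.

1.27 L

Q = I·t = 0.2170 A × 93960 s = 20390 C.
n(e⁻) = Q/F = 20390 / 96485 = 0.2113 mol.
4 electrons are transferred per O₂ molecule, so n(O₂) = 0.2113 / 4 = 0.05283 mol.
V = n × V_m = 0.05283 × 24.0 = 1.27 L.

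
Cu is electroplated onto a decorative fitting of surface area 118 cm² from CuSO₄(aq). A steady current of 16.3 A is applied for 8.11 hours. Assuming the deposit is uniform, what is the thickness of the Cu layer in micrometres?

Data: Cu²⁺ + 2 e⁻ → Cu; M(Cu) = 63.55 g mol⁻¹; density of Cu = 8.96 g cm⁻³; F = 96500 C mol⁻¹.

Q = I·t = 16.30 × 29196 = 475900 C; n(e⁻) = 4.932 mol.
n(Cu) = n(e⁻)/2 = 2.466 mol, so m = 2.466 × 63.55 = 156.7 g.
Volume = m/ρ = 156.7 / 8.96 = 17.49 cm³.
Thickness = V/A = 17.49 / 118 = 0.148 cm = 1480 μm.

1480 μm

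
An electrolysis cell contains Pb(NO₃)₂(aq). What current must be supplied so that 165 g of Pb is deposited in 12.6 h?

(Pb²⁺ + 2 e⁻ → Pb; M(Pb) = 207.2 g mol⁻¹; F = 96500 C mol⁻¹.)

3.39 A

n(Pb) = 165 / 207.2 = 0.7963 mol.
n(e⁻) = 2 × 0.7963 = 1.593 mol.
Q = n(e⁻)·F = 1.593 × 96500 = 153700 C.
I = Q/t = 153700 / 45360 s = 3.39 A.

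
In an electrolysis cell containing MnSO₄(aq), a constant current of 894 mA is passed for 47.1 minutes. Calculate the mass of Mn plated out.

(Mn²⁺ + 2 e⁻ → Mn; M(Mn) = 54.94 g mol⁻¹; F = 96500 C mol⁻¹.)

Q = I·t = 0.8940 A × 2826.0 s = 2526 C.
n(e⁻) = Q/F = 2526 / 96500 = 0.02618 mol.
Mn²⁺ + 2 e⁻ → Mn, so n(Mn) = n(e⁻)/2 = 0.01309 mol.
m = n·M = 0.01309 × 54.94 = 0.719 g.

0.719 g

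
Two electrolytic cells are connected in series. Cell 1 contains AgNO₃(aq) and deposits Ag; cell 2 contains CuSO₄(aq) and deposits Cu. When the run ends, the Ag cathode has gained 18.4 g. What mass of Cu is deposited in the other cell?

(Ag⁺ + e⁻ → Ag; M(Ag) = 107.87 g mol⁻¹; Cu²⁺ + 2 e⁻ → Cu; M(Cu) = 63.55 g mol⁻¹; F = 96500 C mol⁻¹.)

n(Ag) = 18.4 / 107.87 = 0.1706 mol.
Since Ag⁺ + e⁻ → Ag, n(e⁻) passed = 1 × 0.1706 = 0.1706 mol.
Cells in series carry the same charge, so the same 0.1706 mol of electrons passes through cell 2.
Cu²⁺ + 2 e⁻ → Cu, so n(Cu) = 0.1706 / 2 = 0.08529 mol.
m(Cu) = 0.08529 × 63.55 = 5.42 g.

5.42 g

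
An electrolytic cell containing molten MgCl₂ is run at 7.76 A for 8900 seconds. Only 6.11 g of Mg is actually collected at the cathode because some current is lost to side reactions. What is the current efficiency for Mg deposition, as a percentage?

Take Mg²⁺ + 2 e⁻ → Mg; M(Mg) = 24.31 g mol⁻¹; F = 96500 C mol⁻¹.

70.2 %

Q = I·t = 7.760 × 8900.0 = 69060 C; n(e⁻) = 69060/96500 = 0.7157 mol.
Theoretical n(Mg) = n(e⁻)/2 = 0.3578 mol, i.e. m_theo = 0.3578 × 24.31 = 8.699 g.
Efficiency = m_actual / m_theo = 6.11 / 8.699 = 70.2 %.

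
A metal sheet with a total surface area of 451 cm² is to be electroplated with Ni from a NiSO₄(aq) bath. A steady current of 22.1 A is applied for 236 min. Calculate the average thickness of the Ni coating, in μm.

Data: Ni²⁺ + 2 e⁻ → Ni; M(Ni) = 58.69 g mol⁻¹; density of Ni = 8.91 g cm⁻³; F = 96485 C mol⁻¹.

Q = I·t = 22.10 × 14160 = 312900 C; n(e⁻) = 3.243 mol.
n(Ni) = n(e⁻)/2 = 1.622 mol, so m = 1.622 × 58.69 = 95.18 g.
Volume = m/ρ = 95.18 / 8.91 = 10.68 cm³.
Thickness = V/A = 10.68 / 451 = 0.0237 cm = 237 μm.

237 μm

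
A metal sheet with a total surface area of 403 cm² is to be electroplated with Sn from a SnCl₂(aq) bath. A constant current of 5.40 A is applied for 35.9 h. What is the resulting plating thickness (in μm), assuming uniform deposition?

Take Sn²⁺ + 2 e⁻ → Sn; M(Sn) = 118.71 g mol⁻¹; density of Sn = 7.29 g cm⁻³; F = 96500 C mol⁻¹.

1460 μm

Q = I·t = 5.400 × 129240 = 697900 C; n(e⁻) = 7.232 mol.
n(Sn) = n(e⁻)/2 = 3.616 mol, so m = 3.616 × 118.71 = 429.3 g.
Volume = m/ρ = 429.3 / 7.29 = 58.88 cm³.
Thickness = V/A = 58.88 / 403 = 0.146 cm = 1460 μm.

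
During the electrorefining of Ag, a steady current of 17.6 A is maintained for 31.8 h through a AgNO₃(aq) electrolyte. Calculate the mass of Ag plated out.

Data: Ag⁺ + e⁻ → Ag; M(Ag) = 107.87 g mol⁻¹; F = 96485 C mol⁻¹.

Q = I·t = 17.60 A × 114480 s = 2015000 C.
n(e⁻) = Q/F = 2015000 / 96485 = 20.88 mol.
Ag⁺ + e⁻ → Ag, so n(Ag) = n(e⁻)/1 = 20.88 mol.
m = n·M = 20.88 × 107.87 = 2250 g.

2250 g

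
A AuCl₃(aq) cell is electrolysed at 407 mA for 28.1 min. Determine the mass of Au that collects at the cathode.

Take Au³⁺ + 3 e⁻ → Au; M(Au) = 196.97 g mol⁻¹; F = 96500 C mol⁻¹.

0.467 g

Q = I·t = 0.4070 A × 1686.0 s = 686.2 C.
n(e⁻) = Q/F = 686.2 / 96500 = 0.007111 mol.
Au³⁺ + 3 e⁻ → Au, so n(Au) = n(e⁻)/3 = 0.002370 mol.
m = n·M = 0.002370 × 196.97 = 0.467 g.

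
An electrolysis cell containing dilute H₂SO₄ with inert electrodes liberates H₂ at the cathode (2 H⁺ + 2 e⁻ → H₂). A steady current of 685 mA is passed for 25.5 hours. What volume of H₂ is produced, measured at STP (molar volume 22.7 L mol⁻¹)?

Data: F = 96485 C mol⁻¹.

Q = I·t = 0.6850 A × 91800 s = 62880 C.
n(e⁻) = Q/F = 62880 / 96485 = 0.6517 mol.
2 electrons are transferred per H₂ molecule, so n(H₂) = 0.6517 / 2 = 0.3259 mol.
V = n × V_m = 0.3259 × 22.7 = 7.40 L.

7.40 L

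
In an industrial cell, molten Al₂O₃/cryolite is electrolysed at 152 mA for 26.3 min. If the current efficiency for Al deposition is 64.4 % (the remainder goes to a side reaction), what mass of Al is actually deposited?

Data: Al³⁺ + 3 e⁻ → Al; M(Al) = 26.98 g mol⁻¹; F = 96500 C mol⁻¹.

Q = I·t = 0.1520 × 1578.0 = 239.9 C.
n(e⁻) = 239.9/96500 = 0.002486 mol; theoretically n(Al) = 0.002486/3 = 0.0008285 mol, m_theo = 0.02235 g.
At 64.4 % efficiency, m_actual = 0.644 × 0.02235 = 0.0144 g.

0.0144 g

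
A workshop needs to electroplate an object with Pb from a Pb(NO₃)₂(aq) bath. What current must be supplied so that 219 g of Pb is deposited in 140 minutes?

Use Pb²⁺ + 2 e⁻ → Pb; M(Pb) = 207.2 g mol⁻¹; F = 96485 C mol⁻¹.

24.3 A

n(Pb) = 219 / 207.2 = 1.057 mol.
n(e⁻) = 2 × 1.057 = 2.114 mol.
Q = n(e⁻)·F = 2.114 × 96485 = 204000 C.
I = Q/t = 204000 / 8400.0 s = 24.3 A.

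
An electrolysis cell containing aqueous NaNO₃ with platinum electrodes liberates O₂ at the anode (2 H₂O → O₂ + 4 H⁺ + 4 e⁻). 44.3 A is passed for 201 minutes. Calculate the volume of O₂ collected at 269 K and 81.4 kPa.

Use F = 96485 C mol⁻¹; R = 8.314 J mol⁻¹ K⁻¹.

38.0 L

Q = I·t = 44.30 A × 12060 s = 534300 C.
n(e⁻) = Q/F = 534300 / 96485 = 5.537 mol.
4 electrons are transferred per O₂ molecule, so n(O₂) = 5.537 / 4 = 1.384 mol.
V = nRT/P = (1.384 × 8.314 × 269) / (81.4 × 10³ Pa) = 0.0380 m³ = 38.0 L.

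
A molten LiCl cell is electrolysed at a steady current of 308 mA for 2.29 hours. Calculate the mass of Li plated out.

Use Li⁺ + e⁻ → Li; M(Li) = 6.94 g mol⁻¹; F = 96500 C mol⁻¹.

Q = I·t = 0.3080 A × 8244.0 s = 2539 C.
n(e⁻) = Q/F = 2539 / 96500 = 0.02631 mol.
Li⁺ + e⁻ → Li, so n(Li) = n(e⁻)/1 = 0.02631 mol.
m = n·M = 0.02631 × 6.94 = 0.183 g.

0.183 g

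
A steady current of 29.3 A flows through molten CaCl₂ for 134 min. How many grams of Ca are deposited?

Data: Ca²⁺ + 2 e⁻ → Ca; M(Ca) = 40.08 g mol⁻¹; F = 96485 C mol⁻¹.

48.9 g

Q = I·t = 29.30 A × 8040.0 s = 235600 C.
n(e⁻) = Q/F = 235600 / 96485 = 2.442 mol.
Ca²⁺ + 2 e⁻ → Ca, so n(Ca) = n(e⁻)/2 = 1.221 mol.
m = n·M = 1.221 × 40.08 = 48.9 g.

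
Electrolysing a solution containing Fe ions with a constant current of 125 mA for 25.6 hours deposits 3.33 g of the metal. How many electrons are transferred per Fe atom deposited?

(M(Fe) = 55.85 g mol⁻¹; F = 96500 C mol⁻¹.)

Q = I·t = 0.1250 A × 92160 s = 11520 C, so n(e⁻) = 11520/96500 = 0.1194 mol.
n(Fe) deposited = 3.33 / 55.85 = 0.05962 mol.
Electrons per atom = n(e⁻)/n(Fe) = 0.1194 / 0.05962 = 2.00 ≈ 2, so the ion is Fe²⁺.

2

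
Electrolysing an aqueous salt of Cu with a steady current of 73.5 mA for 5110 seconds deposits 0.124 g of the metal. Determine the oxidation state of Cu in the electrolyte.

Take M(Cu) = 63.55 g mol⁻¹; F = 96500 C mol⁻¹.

Q = I·t = 0.07350 A × 5110.0 s = 375.6 C, so n(e⁻) = 375.6/96500 = 0.003892 mol.
n(Cu) deposited = 0.124 / 63.55 = 0.001951 mol.
Electrons per atom = n(e⁻)/n(Cu) = 0.003892 / 0.001951 = 1.99 ≈ 2, so the ion is Cu²⁺.

+2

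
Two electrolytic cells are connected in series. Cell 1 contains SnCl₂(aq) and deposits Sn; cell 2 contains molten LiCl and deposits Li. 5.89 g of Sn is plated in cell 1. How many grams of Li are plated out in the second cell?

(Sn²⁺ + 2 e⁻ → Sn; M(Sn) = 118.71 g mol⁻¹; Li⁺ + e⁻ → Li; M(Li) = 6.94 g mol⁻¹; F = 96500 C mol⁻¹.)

0.689 g

n(Sn) = 5.89 / 118.71 = 0.04962 mol.
Since Sn²⁺ + 2 e⁻ → Sn, n(e⁻) passed = 2 × 0.04962 = 0.09923 mol.
Cells in series carry the same charge, so the same 0.09923 mol of electrons passes through cell 2.
Li⁺ + e⁻ → Li, so n(Li) = 0.09923 / 1 = 0.09923 mol.
m(Li) = 0.09923 × 6.94 = 0.689 g.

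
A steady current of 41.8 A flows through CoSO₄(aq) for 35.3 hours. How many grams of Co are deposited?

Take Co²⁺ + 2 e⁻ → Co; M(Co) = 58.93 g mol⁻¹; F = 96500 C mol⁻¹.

1620 g

Q = I·t = 41.80 A × 127080 s = 5312000 C.
n(e⁻) = Q/F = 5312000 / 96500 = 55.05 mol.
Co²⁺ + 2 e⁻ → Co, so n(Co) = n(e⁻)/2 = 27.52 mol.
m = n·M = 27.52 × 58.93 = 1620 g.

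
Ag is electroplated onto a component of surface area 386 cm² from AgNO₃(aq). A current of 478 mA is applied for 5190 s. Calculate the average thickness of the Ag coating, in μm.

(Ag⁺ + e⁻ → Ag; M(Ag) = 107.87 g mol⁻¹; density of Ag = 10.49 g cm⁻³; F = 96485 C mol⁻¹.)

6.85 μm

Q = I·t = 0.4780 × 5190.0 = 2481 C; n(e⁻) = 0.02571 mol.
n(Ag) = n(e⁻)/1 = 0.02571 mol, so m = 0.02571 × 107.87 = 2.774 g.
Volume = m/ρ = 2.774 / 10.49 = 0.2644 cm³.
Thickness = V/A = 0.2644 / 386 = 6.85 × 10⁻⁴ cm = 6.85 μm.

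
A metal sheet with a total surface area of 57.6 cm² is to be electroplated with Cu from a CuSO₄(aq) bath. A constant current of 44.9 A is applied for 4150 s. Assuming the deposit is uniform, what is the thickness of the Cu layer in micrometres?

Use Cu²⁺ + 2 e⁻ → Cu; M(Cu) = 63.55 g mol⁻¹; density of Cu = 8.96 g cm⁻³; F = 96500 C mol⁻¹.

Q = I·t = 44.90 × 4150.0 = 186300 C; n(e⁻) = 1.931 mol.
n(Cu) = n(e⁻)/2 = 0.9655 mol, so m = 0.9655 × 63.55 = 61.36 g.
Volume = m/ρ = 61.36 / 8.96 = 6.848 cm³.
Thickness = V/A = 6.848 / 57.6 = 0.119 cm = 1190 μm.

1190 μm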